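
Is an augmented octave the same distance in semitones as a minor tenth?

13 semitones (augmented octave) vs 15 semitones (minor tenth): not equal.

No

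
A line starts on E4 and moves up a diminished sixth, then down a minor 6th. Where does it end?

E4 up a diminished sixth → Cb5 (7 semitones).
A minor sixth down from Cb5 is Eb4.

Eb4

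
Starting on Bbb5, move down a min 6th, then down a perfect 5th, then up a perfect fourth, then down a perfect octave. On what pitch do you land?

Cb4

A minor sixth down from Bbb5 is Db5.
Db5 down a perfect fifth → Gb4 (7 semitones).
Up a perfect fourth from Gb4: Cb5 (5 semitones up).
A perfect octave down from Cb5 is Cb4.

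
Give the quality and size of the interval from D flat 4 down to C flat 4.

Descending from Db4 to Cb4 is the same interval as ascending Cb4 to Db4.
C to D spans two letter names (C-D) — that makes it a second of some quality.
The major second spans 2 semitones, and Cb4 to Db4 is exactly 2 semitones — so this is a major second.

major second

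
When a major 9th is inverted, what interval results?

First reduce the compound major ninth to its simple form, a major second.
Inverted interval numbers add to nine, so a second pairs with a seventh (2 + 7 = 9).
Quality inverts too: major becomes minor. That makes the inversion a minor seventh.

minor seventh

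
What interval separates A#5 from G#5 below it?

major 2nd

Descending from A#5 to G#5 is the same interval as ascending G#5 to A#5.
G to A spans two letter names (G-A): a second.
G#5 to A#5 is 2 semitones, matching the major second exactly, so the quality is major.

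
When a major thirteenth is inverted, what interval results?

minor 3rd

First reduce the compound major thirteenth to its simple form, a major sixth.
Interval numbers invert to sum to nine: 6 + 3 = 9, so a sixth inverts to a third.
The quality also flips — major becomes minor — giving a minor third.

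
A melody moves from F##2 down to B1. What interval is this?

Descending from F##2 to B1 is the same interval as ascending B1 to F##2.
B to F spans five letter names (B-C-D-E-F) — that makes it a fifth of some quality.
A perfect fifth would be 7 semitones; B1 to F##2 is 8, one semitone wider, so the interval is augmented.

augmented 5th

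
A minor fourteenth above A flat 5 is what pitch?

G flat 7

Counting seven letter names plus an octave up from A lands on G.
A minor fourteenth is 22 semitones; 22 semitones up from Ab5 gives Gb7.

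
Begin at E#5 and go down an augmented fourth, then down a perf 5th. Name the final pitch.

Down an augmented fourth from E#5: B4 (6 semitones down).
B4 down a perfect fifth → E4 (7 semitones).

E4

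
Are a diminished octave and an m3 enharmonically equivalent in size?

11 semitones (diminished octave) vs 3 semitones (minor third): not equal.

No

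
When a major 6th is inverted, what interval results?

The rule of nine gives the new number: 9 − 6 = 3, so a sixth becomes a third.
And major becomes minor under inversion, so we get a minor third.

m3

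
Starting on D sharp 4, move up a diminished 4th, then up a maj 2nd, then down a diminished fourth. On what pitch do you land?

D#4 up a diminished fourth → G4 (4 semitones).
A major second up from G4 is A4.
Down a diminished fourth from A4: E#4 (4 semitones down).

E sharp 4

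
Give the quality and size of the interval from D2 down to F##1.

diminished 6th

Descending from D2 to F##1 is the same interval as ascending F##1 to D2.
F to D spans six letter names (F-G-A-B-C-D): a sixth.
F##1 to D2 spans 7 semitones — two semitones narrower than the major sixth (9) — giving a diminished sixth.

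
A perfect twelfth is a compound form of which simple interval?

P5

Subtracting seven from the interval number removes an octave: 12 − 7 = 5.
That makes a perfect twelfth a compound perfect fifth — an octave plus a perfect fifth.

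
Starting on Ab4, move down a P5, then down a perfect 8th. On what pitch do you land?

Ab4 down a perfect fifth → Db4 (7 semitones).
A perfect octave down from Db4 is Db3.

Db3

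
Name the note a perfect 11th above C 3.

The eleventh's letter: C up four letter names plus an octave → F.
A perfect eleventh spans 17 semitones, so from C3 the target pitch is F4.

F 4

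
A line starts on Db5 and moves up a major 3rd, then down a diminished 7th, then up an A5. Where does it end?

D##5

Db5 up a major third → F5 (4 semitones).
A diminished seventh down from F5 is G#4.
Up an augmented fifth from G#4: D##5 (8 semitones up).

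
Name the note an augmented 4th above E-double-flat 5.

Four letter names up from E: A.
Moving 6 semitones up from Ebb5 (the size of an augmented fourth) reaches Ab5.

A-flat 5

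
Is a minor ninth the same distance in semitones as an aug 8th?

A minor ninth = 13 semitones = an augmented octave; enharmonically equal.

Yes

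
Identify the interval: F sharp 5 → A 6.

F to A spans three letter names (F-G-A), plus an octave, so the interval is some kind of tenth.
A major tenth would be 16 semitones, but F#5 to A6 is 15 — one semitone narrower, making it a minor tenth.
(Equivalently, a compound minor third: a minor third plus an octave.)

minor tenth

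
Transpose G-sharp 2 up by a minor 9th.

The ninth's letter: G up two letter names plus an octave → A.
A minor ninth is 13 semitones; 13 semitones up from G#2 gives A3.

A 3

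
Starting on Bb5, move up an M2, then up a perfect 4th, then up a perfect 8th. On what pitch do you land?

F7

Bb5 up a major second → C6 (2 semitones).
A perfect fourth up from C6 is F6.
F6 up a perfect octave → F7 (12 semitones).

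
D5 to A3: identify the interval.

Descending from D5 to A3 is the same interval as ascending A3 to D5.
A to D spans four letter names (A-B-C-D), plus an octave: an eleventh.
The perfect eleventh spans 17 semitones, and A3 to D5 is exactly 17 semitones — so this is a perfect eleventh.
(Equivalently, a compound perfect fourth: a perfect fourth plus an octave.)

perfect eleventh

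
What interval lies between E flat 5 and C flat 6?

minor sixth

E to C spans six letter names (E-F-G-A-B-C): a sixth.
A major sixth would be 9 semitones, but Eb5 to Cb6 is 8 — one semitone narrower, making it a minor sixth.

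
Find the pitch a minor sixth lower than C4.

Six letter names down from C: E.
A minor sixth is 8 semitones; 8 semitones down from C4 gives E3.

E3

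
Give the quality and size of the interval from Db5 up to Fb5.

D to F spans three letter names (D-E-F) — that makes it a third of some quality.
Db5 to Fb5 is 3 semitones, a half step short of the major third (4), so this is minor.

minor third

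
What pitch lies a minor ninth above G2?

Ab3

Counting two letter names plus an octave up from G lands on A.
Moving 13 semitones up from G2 (the size of a minor ninth) reaches Ab3.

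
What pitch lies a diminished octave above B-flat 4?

B-double-flat 5

An octave keeps the letter name B, an octave up from B.
Moving 11 semitones up from Bb4 (the size of a diminished octave) reaches Bbb5.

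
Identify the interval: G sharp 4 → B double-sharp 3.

diminished sixth

Descending from G#4 to B##3 is the same interval as ascending B##3 to G#4.
B to G spans six letter names (B-C-D-E-F-G) — that makes it a sixth of some quality.
A major sixth would be 9 semitones; B##3 to G#4 is 7, two semitones narrower, so the interval is diminished.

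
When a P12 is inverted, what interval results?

First reduce the compound perfect twelfth to its simple form, a perfect fifth.
Interval numbers invert to sum to nine: 5 + 4 = 9, so a fifth inverts to a fourth.
And perfect stays perfect under inversion, so we get a perfect fourth.

perfect 4th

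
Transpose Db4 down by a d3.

B3

Counting three letter names down from D lands on B.
A diminished third is 2 semitones; 2 semitones down from Db4 gives B3.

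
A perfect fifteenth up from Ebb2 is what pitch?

For a fifteenth the letter name doesn't change: still E, two octaves up.
Moving 24 semitones up from Ebb2 (the size of a perfect fifteenth) reaches Ebb4.

Ebb4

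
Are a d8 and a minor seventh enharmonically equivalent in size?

A diminished octave spans 11 semitones; a minor seventh spans 10 semitones. They differ by 1.

No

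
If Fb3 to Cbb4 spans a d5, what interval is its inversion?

Inverted interval numbers add to nine, so a fifth pairs with a fourth (5 + 4 = 9).
The quality also flips — diminished becomes augmented — giving an augmented fourth.

A4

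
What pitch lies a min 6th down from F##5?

A##4

Six letter names down from F: A.
Moving 8 semitones down from F##5 (the size of a minor sixth) reaches A##4.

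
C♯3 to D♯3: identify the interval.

C to D spans two letter names (C-D), so the interval is some kind of second.
Counting semitones, C#3→D#3 is 2, which is the major second.

major second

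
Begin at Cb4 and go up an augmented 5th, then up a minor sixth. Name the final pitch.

Eb5

An augmented fifth up from Cb4 is G4.
A minor sixth up from G4 is Eb5.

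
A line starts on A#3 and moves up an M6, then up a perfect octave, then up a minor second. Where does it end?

G#5

A major sixth up from A#3 is F##4.
F##4 up a perfect octave → F##5 (12 semitones).
Up a minor second from F##5: G#5 (1 semitone up).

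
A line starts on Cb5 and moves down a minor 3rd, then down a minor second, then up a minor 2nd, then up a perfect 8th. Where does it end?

Ab5

Cb5 down a minor third → Ab4 (3 semitones).
Down a minor second from Ab4: G4 (1 semitone down).
A minor second up from G4 is Ab4.
A perfect octave up from Ab4 is Ab5.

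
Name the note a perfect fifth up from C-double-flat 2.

Five letter names up from C: G.
A perfect fifth is 7 semitones; 7 semitones up from Cbb2 gives Gbb2.

G-double-flat 2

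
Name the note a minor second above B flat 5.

C flat 6

Counting two letter names up from B lands on C.
Moving 1 semitone up from Bb5 (the size of a minor second) reaches Cb6.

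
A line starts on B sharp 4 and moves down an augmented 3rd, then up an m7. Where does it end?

F 5

An augmented third down from B#4 is G4.
G4 up a minor seventh → F5 (10 semitones).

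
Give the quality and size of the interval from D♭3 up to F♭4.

D to F spans three letter names (D-E-F), plus an octave — that makes it a tenth of some quality.
A major tenth would be 16 semitones, but Db3 to Fb4 is 15 — one semitone narrower, making it a minor tenth.
(Equivalently, a compound minor third: a minor third plus an octave.)

minor tenth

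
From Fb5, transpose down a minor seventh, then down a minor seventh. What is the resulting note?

Ab3

Down a minor seventh from Fb5: Gb4 (10 semitones down).
Down a minor seventh from Gb4: Ab3 (10 semitones down).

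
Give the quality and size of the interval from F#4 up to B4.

F to B spans four letter names (F-G-A-B) — that makes it a fourth of some quality.
F#4 to B4 is 5 semitones, matching the perfect fourth exactly, so the quality is perfect.

perfect fourth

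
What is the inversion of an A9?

diminished 7th

First reduce the compound augmented ninth to its simple form, an augmented second.
The rule of nine gives the new number: 9 − 2 = 7, so a second becomes a seventh.
And augmented becomes diminished under inversion, so we get a diminished seventh.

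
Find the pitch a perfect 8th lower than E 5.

E 4

For an octave the letter name doesn't change: still E, an octave down.
A perfect octave spans 12 semitones, so from E5 the target pitch is E4.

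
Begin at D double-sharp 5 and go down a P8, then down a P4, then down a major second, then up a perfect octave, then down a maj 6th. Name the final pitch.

A perfect octave down from D##5 is D##4.
Down a perfect fourth from D##4: A##3 (5 semitones down).
A##3 down a major second → G##3 (2 semitones).
Up a perfect octave from G##3: G##4 (12 semitones up).
A major sixth down from G##4 is B#3.

B sharp 3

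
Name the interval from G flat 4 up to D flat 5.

perfect fifth

G to D spans five letter names (G-A-B-C-D): a fifth.
The perfect fifth spans 7 semitones, and Gb4 to Db5 is exactly 7 semitones — so this is a perfect fifth.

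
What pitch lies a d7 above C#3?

Counting seven letter names up from C lands on B.
Moving 9 semitones up from C#3 (the size of a diminished seventh) reaches Bb3.

Bb3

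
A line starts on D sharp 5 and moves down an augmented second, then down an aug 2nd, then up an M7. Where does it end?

D#5 down an augmented second → C5 (3 semitones).
An augmented second down from C5 is Bbb4.
Bbb4 up a major seventh → Ab5 (11 semitones).

A flat 5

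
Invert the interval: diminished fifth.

Interval numbers invert to sum to nine: 5 + 4 = 9, so a fifth inverts to a fourth.
Quality inverts too: diminished becomes augmented. That makes the inversion an augmented fourth.

A4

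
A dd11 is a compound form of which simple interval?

doubly diminished 4th

Subtracting seven from the interval number removes an octave: 11 − 7 = 4.
That makes a doubly diminished eleventh a compound doubly diminished fourth — an octave plus a doubly diminished fourth.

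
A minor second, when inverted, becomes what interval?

Inverted interval numbers add to nine, so a second pairs with a seventh (2 + 7 = 9).
And minor becomes major under inversion, so we get a major seventh.

major 7th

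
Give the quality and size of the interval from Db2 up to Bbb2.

D to B spans six letter names (D-E-F-G-A-B), so the interval is some kind of sixth.
Db2 to Bbb2 is 8 semitones, a half step short of the major sixth (9), so this is minor.

minor sixth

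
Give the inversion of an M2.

minor seventh

Interval numbers invert to sum to nine: 2 + 7 = 9, so a second inverts to a seventh.
Quality inverts too: major becomes minor. That makes the inversion a minor seventh.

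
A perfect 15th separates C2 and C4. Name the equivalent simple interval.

P8

Each octave removed subtracts seven from the number: 15 − 7 = 8.
So a perfect fifteenth is an octave plus a perfect octave. The quality is unchanged.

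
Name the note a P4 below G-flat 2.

D-flat 2

Four letter names down from G: D.
A perfect fourth is 5 semitones; 5 semitones down from Gb2 gives Db2.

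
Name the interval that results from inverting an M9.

First reduce the compound major ninth to its simple form, a major second.
Interval numbers invert to sum to nine: 2 + 7 = 9, so a second inverts to a seventh.
Quality inverts too: major becomes minor. That makes the inversion a minor seventh.

minor 7th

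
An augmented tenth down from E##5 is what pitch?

C#4

Counting three letter names plus an octave down from E lands on C.
An augmented tenth spans 17 semitones, so from E##5 the target pitch is C#4.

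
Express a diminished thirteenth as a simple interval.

Subtracting seven from the interval number removes an octave: 13 − 7 = 6.
So a diminished thirteenth is an octave plus a diminished sixth. The quality is unchanged.

diminished 6th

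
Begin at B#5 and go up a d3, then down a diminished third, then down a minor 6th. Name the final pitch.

Up a diminished third from B#5: D6 (2 semitones up).
D6 down a diminished third → B#5 (2 semitones).
Down a minor sixth from B#5: D##5 (8 semitones down).

D##5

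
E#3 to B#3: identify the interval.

perfect fifth

E to B spans five letter names (E-F-G-A-B), so the interval is some kind of fifth.
Counting semitones, E#3→B#3 is 7, which is the perfect fifth.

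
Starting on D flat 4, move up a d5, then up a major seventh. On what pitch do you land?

A diminished fifth up from Db4 is Abb4.
Abb4 up a major seventh → Gb5 (11 semitones).

G flat 5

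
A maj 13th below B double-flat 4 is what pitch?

The thirteenth's letter: B down six letter names plus an octave → D.
Moving 21 semitones down from Bbb4 (the size of a major thirteenth) reaches Dbb3.

D double-flat 3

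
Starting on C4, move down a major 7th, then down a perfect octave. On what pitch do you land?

C4 down a major seventh → Db3 (11 semitones).
Db3 down a perfect octave → Db2 (12 semitones).

Db2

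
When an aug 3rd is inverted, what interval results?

The rule of nine gives the new number: 9 − 3 = 6, so a third becomes a sixth.
And augmented becomes diminished under inversion, so we get a diminished sixth.

diminished 6th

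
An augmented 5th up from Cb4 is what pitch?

The fifth takes the letter from C up to G.
Moving 8 semitones up from Cb4 (the size of an augmented fifth) reaches G4.

G4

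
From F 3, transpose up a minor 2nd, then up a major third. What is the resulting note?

Up a minor second from F3: Gb3 (1 semitone up).
Up a major third from Gb3: Bb3 (4 semitones up).

B flat 3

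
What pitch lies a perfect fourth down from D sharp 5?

A sharp 4

Four letter names down from D: A.
A perfect fourth spans 5 semitones, so from D#5 the target pitch is A#4.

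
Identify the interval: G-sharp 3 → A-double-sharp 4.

G to A spans two letter names (G-A), plus an octave: a ninth.
A major ninth would be 14 semitones; G#3 to A##4 is 15, one semitone wider, so the interval is augmented.
(Equivalently, a compound augmented second: an augmented second plus an octave.)

augmented 9th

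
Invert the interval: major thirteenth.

minor third

First reduce the compound major thirteenth to its simple form, a major sixth.
Interval numbers invert to sum to nine: 6 + 3 = 9, so a sixth inverts to a third.
And major becomes minor under inversion, so we get a minor third.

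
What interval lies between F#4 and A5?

minor tenth

F to A spans three letter names (F-G-A), plus an octave — that makes it a tenth of some quality.
F#4 to A5 is 15 semitones, a half step short of the major tenth (16), so this is minor.
(Equivalently, a compound minor third: a minor third plus an octave.)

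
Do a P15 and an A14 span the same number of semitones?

Yes

Both span 24 semitones: a perfect fifteenth and an augmented fourteenth are the same chromatic distance.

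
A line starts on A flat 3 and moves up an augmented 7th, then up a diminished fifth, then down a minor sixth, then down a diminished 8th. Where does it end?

Ab3 up an augmented seventh → G#4 (12 semitones).
Up a diminished fifth from G#4: D5 (6 semitones up).
D5 down a minor sixth → F#4 (8 semitones).
A diminished octave down from F#4 is F##3.

F double-sharp 3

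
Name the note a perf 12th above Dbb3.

The twelfth's letter: D up five letter names plus an octave → A.
A perfect twelfth is 19 semitones; 19 semitones up from Dbb3 gives Abb4.

Abb4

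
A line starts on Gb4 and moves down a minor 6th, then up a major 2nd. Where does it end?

C4

A minor sixth down from Gb4 is Bb3.
Up a major second from Bb3: C4 (2 semitones up).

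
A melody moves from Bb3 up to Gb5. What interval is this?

minor thirteenth

B to G spans six letter names (B-C-D-E-F-G), plus an octave, so the interval is some kind of thirteenth.
Bb3 to Gb5 is 20 semitones, a half step short of the major thirteenth (21), so this is minor.
(Equivalently, a compound minor sixth: a minor sixth plus an octave.)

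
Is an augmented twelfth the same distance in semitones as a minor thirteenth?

An augmented twelfth = 20 semitones = a minor thirteenth; enharmonically equal.

Yes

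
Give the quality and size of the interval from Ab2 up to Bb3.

A to B spans two letter names (A-B), plus an octave — that makes it a ninth of some quality.
Ab2 to Bb3 is 14 semitones, matching the major ninth exactly, so the quality is major.
(Equivalently, a compound major second: a major second plus an octave.)

M9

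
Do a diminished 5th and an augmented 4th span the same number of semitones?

A diminished fifth = 6 semitones = an augmented fourth; enharmonically equal.

Yes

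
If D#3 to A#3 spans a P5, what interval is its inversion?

The rule of nine gives the new number: 9 − 5 = 4, so a fifth becomes a fourth.
And perfect stays perfect under inversion, so we get a perfect fourth.

P4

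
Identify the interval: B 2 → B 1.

Descending from B2 to B1 is the same interval as ascending B1 to B2.
B to B is the same letter name, plus an octave: an octave.
B1 to B2 is 12 semitones, matching the perfect octave exactly, so the quality is perfect.

perfect octave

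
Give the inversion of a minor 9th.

major seventh

First reduce the compound minor ninth to its simple form, a minor second.
Interval numbers invert to sum to nine: 2 + 7 = 9, so a second inverts to a seventh.
Quality inverts too: minor becomes major. That makes the inversion a major seventh.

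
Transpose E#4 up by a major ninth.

F##5

Counting two letter names plus an octave up from E lands on F.
Moving 14 semitones up from E#4 (the size of a major ninth) reaches F##5.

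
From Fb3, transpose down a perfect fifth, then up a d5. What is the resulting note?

Fb3 down a perfect fifth → Bbb2 (7 semitones).
Bbb2 up a diminished fifth → Fbb3 (6 semitones).

Fbb3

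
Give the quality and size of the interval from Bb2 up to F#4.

B to F spans five letter names (B-C-D-E-F), plus an octave, so the interval is some kind of twelfth.
The perfect twelfth is 19 semitones; here we have 20, one semitone wider: augmented.
(Equivalently, a compound augmented fifth: an augmented fifth plus an octave.)

augmented twelfth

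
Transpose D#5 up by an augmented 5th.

Counting five letter names up from D lands on A.
An augmented fifth spans 8 semitones, so from D#5 the target pitch is A##5.

A##5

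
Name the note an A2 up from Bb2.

Two letter names up from B: C.
An augmented second spans 3 semitones, so from Bb2 the target pitch is C#3.

C#3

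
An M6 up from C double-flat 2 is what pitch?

A double-flat 2

Six letter names up from C: A.
A major sixth spans 9 semitones, so from Cbb2 the target pitch is Abb2.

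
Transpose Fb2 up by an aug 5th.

C3

The fifth takes the letter from F up to C.
An augmented fifth is 8 semitones; 8 semitones up from Fb2 gives C3.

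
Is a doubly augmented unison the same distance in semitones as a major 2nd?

Both span 2 semitones: a doubly augmented unison and a major second are the same chromatic distance.

Yes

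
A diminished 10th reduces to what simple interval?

diminished 3rd

Take out an octave (7 from the number): 10 − 7 = 3.
Quality carries through unchanged, so the simple form is a diminished third.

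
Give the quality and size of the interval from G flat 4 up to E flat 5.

G to E spans six letter names (G-A-B-C-D-E), so the interval is some kind of sixth.
Counting semitones, Gb4→Eb5 is 9, which is the major sixth.

major 6th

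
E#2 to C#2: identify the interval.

Descending from E#2 to C#2 is the same interval as ascending C#2 to E#2.
C to E spans three letter names (C-D-E), so the interval is some kind of third.
The major third spans 4 semitones, and C#2 to E#2 is exactly 4 semitones — so this is a major third.

M3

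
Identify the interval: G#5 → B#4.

Descending from G#5 to B#4 is the same interval as ascending B#4 to G#5.
B to G spans six letter names (B-C-D-E-F-G) — that makes it a sixth of some quality.
A major sixth would be 9 semitones, but B#4 to G#5 is 8 — one semitone narrower, making it a minor sixth.

minor 6th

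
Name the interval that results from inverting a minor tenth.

First reduce the compound minor tenth to its simple form, a minor third.
Inverted interval numbers add to nine, so a third pairs with a sixth (3 + 6 = 9).
And minor becomes major under inversion, so we get a major sixth.

M6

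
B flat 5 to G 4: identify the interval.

minor 10th

Descending from Bb5 to G4 is the same interval as ascending G4 to Bb5.
G to B spans three letter names (G-A-B), plus an octave: a tenth.
At 15 semitones, G4→Bb5 falls one short of a major tenth: minor.
(Equivalently, a compound minor third: a minor third plus an octave.)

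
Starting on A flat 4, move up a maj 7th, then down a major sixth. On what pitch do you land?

Ab4 up a major seventh → G5 (11 semitones).
G5 down a major sixth → Bb4 (9 semitones).

B flat 4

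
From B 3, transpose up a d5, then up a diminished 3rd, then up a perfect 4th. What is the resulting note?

Up a diminished fifth from B3: F4 (6 semitones up).
F4 up a diminished third → Abb4 (2 semitones).
A perfect fourth up from Abb4 is Dbb5.

D double-flat 5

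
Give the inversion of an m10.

First reduce the compound minor tenth to its simple form, a minor third.
Inverted interval numbers add to nine, so a third pairs with a sixth (3 + 6 = 9).
The quality also flips — minor becomes major — giving a major sixth.

M6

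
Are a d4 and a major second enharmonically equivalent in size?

A diminished fourth is 4 semitones but a major second is 2 semitones — different sizes.

No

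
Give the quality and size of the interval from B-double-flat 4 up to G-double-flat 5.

B to G spans six letter names (B-C-D-E-F-G) — that makes it a sixth of some quality.
A major sixth would be 9 semitones, but Bbb4 to Gbb5 is 8 — one semitone narrower, making it a minor sixth.

m6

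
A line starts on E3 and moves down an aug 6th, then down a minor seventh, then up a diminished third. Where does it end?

E3 down an augmented sixth → Gb2 (10 semitones).
Down a minor seventh from Gb2: Ab1 (10 semitones down).
Up a diminished third from Ab1: Cbb2 (2 semitones up).

Cbb2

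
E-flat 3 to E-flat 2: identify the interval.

perfect 8th

Descending from Eb3 to Eb2 is the same interval as ascending Eb2 to Eb3.
E to E is the same letter name, plus an octave: an octave.
Counting semitones, Eb2→Eb3 is 12, which is the perfect octave.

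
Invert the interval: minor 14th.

First reduce the compound minor fourteenth to its simple form, a minor seventh.
Inverted interval numbers add to nine, so a seventh pairs with a second (7 + 2 = 9).
Quality inverts too: minor becomes major. That makes the inversion a major second.

major 2nd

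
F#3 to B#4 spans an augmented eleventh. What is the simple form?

Take out an octave (7 from the number): 11 − 7 = 4.
So an augmented eleventh is an octave plus an augmented fourth. The quality is unchanged.

augmented fourth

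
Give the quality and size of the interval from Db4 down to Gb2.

Descending from Db4 to Gb2 is the same interval as ascending Gb2 to Db4.
G to D spans five letter names (G-A-B-C-D), plus an octave, so the interval is some kind of twelfth.
Gb2 to Db4 is 19 semitones, matching the perfect twelfth exactly, so the quality is perfect.
(Equivalently, a compound perfect fifth: a perfect fifth plus an octave.)

P12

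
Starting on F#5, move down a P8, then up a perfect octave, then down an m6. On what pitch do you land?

A#4

F#5 down a perfect octave → F#4 (12 semitones).
Up a perfect octave from F#4: F#5 (12 semitones up).
A minor sixth down from F#5 is A#4.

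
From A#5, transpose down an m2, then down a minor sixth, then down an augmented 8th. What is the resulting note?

B#3

A#5 down a minor second → G##5 (1 semitone).
G##5 down a minor sixth → B##4 (8 semitones).
B##4 down an augmented octave → B#3 (13 semitones).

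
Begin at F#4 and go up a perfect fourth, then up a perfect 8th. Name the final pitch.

A perfect fourth up from F#4 is B4.
A perfect octave up from B4 is B5.

B5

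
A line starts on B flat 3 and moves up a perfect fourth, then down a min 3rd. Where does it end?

Up a perfect fourth from Bb3: Eb4 (5 semitones up).
Down a minor third from Eb4: C4 (3 semitones down).

C 4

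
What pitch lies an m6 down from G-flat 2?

The sixth takes the letter from G down to B.
A minor sixth is 8 semitones; 8 semitones down from Gb2 gives Bb1.

B-flat 1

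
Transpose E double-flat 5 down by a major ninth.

Two letters down from E (plus an octave) reaches D.
A major ninth spans 14 semitones, so from Ebb5 the target pitch is Dbb4.

D double-flat 4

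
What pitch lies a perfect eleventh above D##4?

Counting four letter names plus an octave up from D lands on G.
Moving 17 semitones up from D##4 (the size of a perfect eleventh) reaches G##5.

G##5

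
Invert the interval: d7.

The rule of nine gives the new number: 9 − 7 = 2, so a seventh becomes a second.
Quality inverts too: diminished becomes augmented. That makes the inversion an augmented second.

augmented 2nd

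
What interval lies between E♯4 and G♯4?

E to G spans three letter names (E-F-G) — that makes it a third of some quality.
E#4 to G#4 is 3 semitones, a half step short of the major third (4), so this is minor.

minor third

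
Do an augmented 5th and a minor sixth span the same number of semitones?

Both span 8 semitones: an augmented fifth and a minor sixth are the same chromatic distance.

Yes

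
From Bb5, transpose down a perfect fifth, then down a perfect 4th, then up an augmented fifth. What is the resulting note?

Down a perfect fifth from Bb5: Eb5 (7 semitones down).
Down a perfect fourth from Eb5: Bb4 (5 semitones down).
Up an augmented fifth from Bb4: F#5 (8 semitones up).

F#5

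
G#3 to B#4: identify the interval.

G to B spans three letter names (G-A-B), plus an octave: a tenth.
The major tenth spans 16 semitones, and G#3 to B#4 is exactly 16 semitones — so this is a major tenth.
(Equivalently, a compound major third: a major third plus an octave.)

major tenth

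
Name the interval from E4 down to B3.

Descending from E4 to B3 is the same interval as ascending B3 to E4.
B to E spans four letter names (B-C-D-E), so the interval is some kind of fourth.
The perfect fourth spans 5 semitones, and B3 to E4 is exactly 5 semitones — so this is a perfect fourth.

perfect fourth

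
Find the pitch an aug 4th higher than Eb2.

The fourth takes the letter from E up to A.
An augmented fourth is 6 semitones; 6 semitones up from Eb2 gives A2.

A2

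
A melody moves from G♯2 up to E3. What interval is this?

minor sixth

G to E spans six letter names (G-A-B-C-D-E), so the interval is some kind of sixth.
At 8 semitones, G#2→E3 falls one short of a major sixth: minor.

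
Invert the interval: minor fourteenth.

First reduce the compound minor fourteenth to its simple form, a minor seventh.
The rule of nine gives the new number: 9 − 7 = 2, so a seventh becomes a second.
The quality also flips — minor becomes major — giving a major second.

major 2nd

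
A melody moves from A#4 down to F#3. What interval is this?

Descending from A#4 to F#3 is the same interval as ascending F#3 to A#4.
F to A spans three letter names (F-G-A), plus an octave, so the interval is some kind of tenth.
F#3 to A#4 is 16 semitones, matching the major tenth exactly, so the quality is major.
(Equivalently, a compound major third: a major third plus an octave.)

major tenth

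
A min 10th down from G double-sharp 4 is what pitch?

E double-sharp 3

Counting three letter names plus an octave down from G lands on E.
A minor tenth is 15 semitones; 15 semitones down from G##4 gives E##3.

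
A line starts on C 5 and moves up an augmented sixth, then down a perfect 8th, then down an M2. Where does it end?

C5 up an augmented sixth → A#5 (10 semitones).
A#5 down a perfect octave → A#4 (12 semitones).
A major second down from A#4 is G#4.

G sharp 4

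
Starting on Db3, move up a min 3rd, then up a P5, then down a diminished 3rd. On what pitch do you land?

A minor third up from Db3 is Fb3.
Fb3 up a perfect fifth → Cb4 (7 semitones).
A diminished third down from Cb4 is A3.

A3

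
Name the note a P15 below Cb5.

Cb3

A fifteenth keeps the letter name C, two octaves down from C.
A perfect fifteenth is 24 semitones; 24 semitones down from Cb5 gives Cb3.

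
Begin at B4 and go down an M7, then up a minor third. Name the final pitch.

Eb4

B4 down a major seventh → C4 (11 semitones).
C4 up a minor third → Eb4 (3 semitones).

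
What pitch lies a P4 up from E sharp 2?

Four letter names up from E: A.
A perfect fourth spans 5 semitones, so from E#2 the target pitch is A#2.

A sharp 2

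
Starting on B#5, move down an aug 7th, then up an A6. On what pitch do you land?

Down an augmented seventh from B#5: C5 (12 semitones down).
An augmented sixth up from C5 is A#5.

A#5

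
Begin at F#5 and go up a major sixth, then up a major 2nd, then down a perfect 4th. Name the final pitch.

F#5 up a major sixth → D#6 (9 semitones).
A major second up from D#6 is E#6.
Down a perfect fourth from E#6: B#5 (5 semitones down).

B#5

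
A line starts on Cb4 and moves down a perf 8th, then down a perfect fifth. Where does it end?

Fb2

A perfect octave down from Cb4 is Cb3.
Cb3 down a perfect fifth → Fb2 (7 semitones).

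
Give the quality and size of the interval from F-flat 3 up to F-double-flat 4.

F to F is the same letter name, plus an octave, so the interval is some kind of octave.
Fb3 to Fbb4 spans 11 semitones — one semitone narrower than the perfect octave (12) — giving a diminished octave.

d8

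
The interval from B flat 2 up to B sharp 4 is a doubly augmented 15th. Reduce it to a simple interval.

Each octave removed subtracts seven from the number: 15 − 7 = 8.
So a doubly augmented fifteenth is an octave plus a doubly augmented octave. The quality is unchanged.

doubly augmented octave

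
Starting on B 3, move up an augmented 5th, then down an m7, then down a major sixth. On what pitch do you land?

B sharp 2

Up an augmented fifth from B3: F##4 (8 semitones up).
A minor seventh down from F##4 is G##3.
G##3 down a major sixth → B#2 (9 semitones).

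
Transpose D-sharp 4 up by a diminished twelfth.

Five letters up from D (plus an octave) reaches A.
A diminished twelfth is 18 semitones; 18 semitones up from D#4 gives A5.

A 5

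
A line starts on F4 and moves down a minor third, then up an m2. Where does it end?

Down a minor third from F4: D4 (3 semitones down).
A minor second up from D4 is Eb4.

Eb4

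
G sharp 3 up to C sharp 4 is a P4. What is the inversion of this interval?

Inverted interval numbers add to nine, so a fourth pairs with a fifth (4 + 5 = 9).
The quality also flips — perfect stays perfect — giving a perfect fifth.

P5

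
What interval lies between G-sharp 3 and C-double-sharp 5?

G to C spans four letter names (G-A-B-C), plus an octave — that makes it an eleventh of some quality.
The perfect eleventh is 17 semitones; here we have 18, one semitone wider: augmented.
(Equivalently, a compound augmented fourth: an augmented fourth plus an octave.)

augmented eleventh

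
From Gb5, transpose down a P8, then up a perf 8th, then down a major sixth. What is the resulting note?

A perfect octave down from Gb5 is Gb4.
Up a perfect octave from Gb4: Gb5 (12 semitones up).
A major sixth down from Gb5 is Bbb4.

Bbb4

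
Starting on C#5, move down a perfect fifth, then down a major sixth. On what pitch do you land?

A perfect fifth down from C#5 is F#4.
F#4 down a major sixth → A3 (9 semitones).

A3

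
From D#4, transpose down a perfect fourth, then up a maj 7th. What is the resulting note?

G##4

Down a perfect fourth from D#4: A#3 (5 semitones down).
A major seventh up from A#3 is G##4.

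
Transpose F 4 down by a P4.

The fourth takes the letter from F down to C.
Moving 5 semitones down from F4 (the size of a perfect fourth) reaches C4.

C 4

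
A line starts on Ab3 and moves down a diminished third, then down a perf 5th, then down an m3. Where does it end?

G#2

Ab3 down a diminished third → F#3 (2 semitones).
F#3 down a perfect fifth → B2 (7 semitones).
B2 down a minor third → G#2 (3 semitones).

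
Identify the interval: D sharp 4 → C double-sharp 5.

major seventh

D to C spans seven letter names (D-E-F-G-A-B-C): a seventh.
D#4 to C##5 is 11 semitones, matching the major seventh exactly, so the quality is major.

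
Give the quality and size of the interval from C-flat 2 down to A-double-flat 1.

Descending from Cb2 to Abb1 is the same interval as ascending Abb1 to Cb2.
A to C spans three letter names (A-B-C): a third.
The major third spans 4 semitones, and Abb1 to Cb2 is exactly 4 semitones — so this is a major third.

major 3rd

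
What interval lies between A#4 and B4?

A to B spans two letter names (A-B): a second.
A major second would be 2 semitones, but A#4 to B4 is 1 — one semitone narrower, making it a minor second.

minor second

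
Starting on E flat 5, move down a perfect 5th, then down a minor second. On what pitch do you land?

Eb5 down a perfect fifth → Ab4 (7 semitones).
Down a minor second from Ab4: G4 (1 semitone down).

G 4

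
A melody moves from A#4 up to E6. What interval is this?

d12

A to E spans five letter names (A-B-C-D-E), plus an octave, so the interval is some kind of twelfth.
The perfect twelfth is 19 semitones; here we have 18, one semitone narrower: diminished.
(Equivalently, a compound diminished fifth: a diminished fifth plus an octave.)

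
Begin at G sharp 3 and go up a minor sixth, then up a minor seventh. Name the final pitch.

A minor sixth up from G#3 is E4.
E4 up a minor seventh → D5 (10 semitones).

D 5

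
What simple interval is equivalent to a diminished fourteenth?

diminished seventh

Each octave removed subtracts seven from the number: 14 − 7 = 7.
Quality carries through unchanged, so the simple form is a diminished seventh.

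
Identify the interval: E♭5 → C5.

Descending from Eb5 to C5 is the same interval as ascending C5 to Eb5.
C to E spans three letter names (C-D-E): a third.
A major third would be 4 semitones, but C5 to Eb5 is 3 — one semitone narrower, making it a minor third.

m3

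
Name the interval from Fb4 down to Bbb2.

Descending from Fb4 to Bbb2 is the same interval as ascending Bbb2 to Fb4.
B to F spans five letter names (B-C-D-E-F), plus an octave — that makes it a twelfth of some quality.
The perfect twelfth spans 19 semitones, and Bbb2 to Fb4 is exactly 19 semitones — so this is a perfect twelfth.
(Equivalently, a compound perfect fifth: a perfect fifth plus an octave.)

perfect twelfth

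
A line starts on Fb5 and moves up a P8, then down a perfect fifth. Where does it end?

Bbb5

Fb5 up a perfect octave → Fb6 (12 semitones).
Fb6 down a perfect fifth → Bbb5 (7 semitones).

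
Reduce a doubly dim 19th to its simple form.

doubly diminished fifth

Subtracting seven from the interval number removes an octave: 19 − 14 = 5.
So a doubly diminished nineteenth is 2 octaves plus a doubly diminished fifth. The quality is unchanged.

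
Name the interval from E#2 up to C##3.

M6

E to C spans six letter names (E-F-G-A-B-C), so the interval is some kind of sixth.
E#2 to C##3 is 9 semitones, matching the major sixth exactly, so the quality is major.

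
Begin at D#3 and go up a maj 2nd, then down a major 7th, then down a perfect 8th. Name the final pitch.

A major second up from D#3 is E#3.
E#3 down a major seventh → F#2 (11 semitones).
A perfect octave down from F#2 is F#1.

F#1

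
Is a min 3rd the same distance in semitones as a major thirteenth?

No

A minor third is 3 semitones but a major thirteenth is 21 semitones — different sizes.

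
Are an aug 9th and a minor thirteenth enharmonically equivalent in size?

An augmented ninth spans 15 semitones; a minor thirteenth spans 20 semitones. They differ by 5.

No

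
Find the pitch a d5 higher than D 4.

Five letter names up from D: A.
Moving 6 semitones up from D4 (the size of a diminished fifth) reaches Ab4.

A flat 4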